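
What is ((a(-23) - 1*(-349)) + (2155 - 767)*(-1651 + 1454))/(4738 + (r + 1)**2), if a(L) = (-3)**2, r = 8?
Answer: -273078/4819 ≈ -56.667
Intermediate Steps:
a(L) = 9
((a(-23) - 1*(-349)) + (2155 - 767)*(-1651 + 1454))/(4738 + (r + 1)**2) = ((9 - 1*(-349)) + (2155 - 767)*(-1651 + 1454))/(4738 + (8 + 1)**2) = ((9 + 349) + 1388*(-197))/(4738 + 9**2) = (358 - 273436)/(4738 + 81) = -273078/4819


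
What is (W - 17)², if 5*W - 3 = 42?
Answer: 64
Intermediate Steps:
W = 9 (W = ⅗ + (⅕)*42 = ⅗ + 42/5 = 9)
(W - 17)² = (9 - 17)² = (-8)² = 64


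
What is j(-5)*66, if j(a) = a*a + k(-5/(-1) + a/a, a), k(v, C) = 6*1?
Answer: 2046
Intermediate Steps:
k(v, C) = 6
j(a) = 6 + a² (j(a) = a*a + 6 = a² + 6 = 6 + a²)
j(-5)*66 = (6 + (-5)²)*66 = (6 + 25)*66 = 31*66 = 2046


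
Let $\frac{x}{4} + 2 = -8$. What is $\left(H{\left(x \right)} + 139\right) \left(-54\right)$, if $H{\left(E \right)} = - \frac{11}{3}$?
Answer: $-7308$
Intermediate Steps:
$x = -40$ ($x = -8 + 4 \left(-8\right) = -8 - 32 = -40$)
$H{\left(E \right)} = - \frac{11}{3}$ ($H{\left(E \right)} = \left(-11\right) \frac{1}{3} = - \frac{11}{3}$)
$\left(H{\left(x \right)} + 139\right) \left(-54\right) = \left(- \frac{11}{3} + 139\right) \left(-54\right) = \frac{406}{3} \left(-54\right) = -7308$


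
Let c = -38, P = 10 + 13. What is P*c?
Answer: -874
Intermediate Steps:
P = 23
P*c = 23*(-38) = -874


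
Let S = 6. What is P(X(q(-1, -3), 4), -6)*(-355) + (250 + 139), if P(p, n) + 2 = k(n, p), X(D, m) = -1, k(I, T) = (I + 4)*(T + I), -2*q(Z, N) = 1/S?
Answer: -3871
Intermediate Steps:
q(Z, N) = -1/12 (q(Z, N) = -½/6 = -½*⅙ = -1/12)
k(I, T) = (4 + I)*(I + T)
P(p, n) = -2 + n² + 4*n + 4*p + n*p (P(p, n) = -2 + (n² + 4*n + 4*p + n*p) = -2 + n² + 4*n + 4*p + n*p)
P(X(q(-1, -3), 4), -6)*(-355) + (250 + 139) = (-2 + (-6)² + 4*(-6) + 4*(-1) - 6*(-1))*(-355) + (250 + 139) = (-2 + 36 - 24 - 4 + 6)*(-355) + 389 = 12*(-355) + 389 = -4260 + 389 = -3871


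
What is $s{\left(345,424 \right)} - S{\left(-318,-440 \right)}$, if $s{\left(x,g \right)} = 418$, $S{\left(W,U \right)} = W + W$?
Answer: $1054$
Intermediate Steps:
$S{\left(W,U \right)} = 2 W$
$s{\left(345,424 \right)} - S{\left(-318,-440 \right)} = 418 - 2 \left(-318\right) = 418 - -636 = 418 + 636 = 1054$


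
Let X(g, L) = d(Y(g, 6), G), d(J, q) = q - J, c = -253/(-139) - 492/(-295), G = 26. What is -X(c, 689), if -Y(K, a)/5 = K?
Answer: -356249/8201 ≈ -43.440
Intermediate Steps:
Y(K, a) = -5*K
c = 143023/41005 (c = -253*(-1/139) - 492*(-1/295) = 253/139 + 492/295 = 143023/41005 ≈ 3.4879)
X(g, L) = 26 + 5*g (X(g, L) = 26 - (-5)*g = 26 + 5*g)
-X(c, 689) = -(26 + 5*(143023/41005)) = -(26 + 143023/8201) = -1*356249/8201 = -356249/8201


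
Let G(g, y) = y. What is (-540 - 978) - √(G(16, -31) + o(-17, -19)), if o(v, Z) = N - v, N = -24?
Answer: -1518 - I*√38 ≈ -1518.0 - 6.1644*I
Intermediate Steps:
o(v, Z) = -24 - v
(-540 - 978) - √(G(16, -31) + o(-17, -19)) = (-540 - 978) - √(-31 + (-24 - 1*(-17))) = -1518 - √(-31 + (-24 + 17)) = -1518 - √(-31 - 7) = -1518 - √(-38) = -1518 - I*√38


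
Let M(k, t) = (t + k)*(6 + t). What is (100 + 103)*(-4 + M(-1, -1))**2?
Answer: 39788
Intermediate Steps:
M(k, t) = (6 + t)*(k + t) (M(k, t) = (k + t)*(6 + t) = (6 + t)*(k + t))
(100 + 103)*(-4 + M(-1, -1))**2 = (100 + 103)*(-4 + ((-1)**2 + 6*(-1) + 6*(-1) - 1*(-1)))**2 = 203*(-4 + (1 - 6 - 6 + 1))**2 = 203*(-4 - 10)**2 = 203*(-14)**2 = 203*196 = 39788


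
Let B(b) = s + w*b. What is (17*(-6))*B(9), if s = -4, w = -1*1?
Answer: 1326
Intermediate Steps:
w = -1
B(b) = -4 - b
(17*(-6))*B(9) = (17*(-6))*(-4 - 1*9) = -102*(-4 - 9) = -102*(-13) = 1326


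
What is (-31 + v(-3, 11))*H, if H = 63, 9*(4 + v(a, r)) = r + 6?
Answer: -2086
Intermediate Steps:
v(a, r) = -10/3 + r/9 (v(a, r) = -4 + (r + 6)/9 = -4 + (6 + r)/9 = -4 + (⅔ + r/9) = -10/3 + r/9)
(-31 + v(-3, 11))*H = (-31 + (-10/3 + (⅑)*11))*63 = (-31 + (-10/3 + 11/9))*63 = (-31 - 19/9)*63 = -298/9*63 = -2086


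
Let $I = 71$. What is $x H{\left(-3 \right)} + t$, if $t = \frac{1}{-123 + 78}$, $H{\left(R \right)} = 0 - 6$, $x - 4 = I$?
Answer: $- \frac{20251}{45} \approx -450.02$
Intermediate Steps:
$x = 75$ ($x = 4 + 71 = 75$)
$H{\left(R \right)} = -6$
$t = - \frac{1}{45}$ ($t = \frac{1}{-45} = - \frac{1}{45} \approx -0.022222$)
$x H{\left(-3 \right)} + t = 75 \left(-6\right) - \frac{1}{45} = -450 - \frac{1}{45} = - \frac{20251}{45}$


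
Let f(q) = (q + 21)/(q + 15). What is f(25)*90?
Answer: 207/2 ≈ 103.50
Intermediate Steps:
f(q) = (21 + q)/(15 + q)
f(25)*90 = ((21 + 25)/(15 + 25))*90 = (46/40)*90 = ((1/40)*46)*90 = (23/20)*90 = 207/2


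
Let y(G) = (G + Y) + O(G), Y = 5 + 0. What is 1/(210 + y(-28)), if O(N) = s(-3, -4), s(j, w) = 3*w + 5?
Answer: 1/180 ≈ 0.0055556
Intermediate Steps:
s(j, w) = 5 + 3*w
O(N) = -7 (O(N) = 5 + 3*(-4) = 5 - 12 = -7)
Y = 5
y(G) = -2 + G (y(G) = (G + 5) - 7 = (5 + G) - 7 = -2 + G)
1/(210 + y(-28)) = 1/(210 + (-2 - 28)) = 1/(210 - 30) = 1/180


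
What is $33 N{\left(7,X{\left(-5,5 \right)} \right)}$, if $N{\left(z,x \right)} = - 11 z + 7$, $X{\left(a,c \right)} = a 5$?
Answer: $-2310$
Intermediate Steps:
$X{\left(a,c \right)} = 5 a$
$N{\left(z,x \right)} = 7 - 11 z$
$33 N{\left(7,X{\left(-5,5 \right)} \right)} = 33 \left(7 - 77\right) = 33 \left(-70\right) = -2310$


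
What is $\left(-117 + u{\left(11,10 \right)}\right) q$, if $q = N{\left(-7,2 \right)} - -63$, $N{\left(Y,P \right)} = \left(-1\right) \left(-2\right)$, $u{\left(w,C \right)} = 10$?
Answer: $-6955$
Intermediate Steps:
$N{\left(Y,P \right)} = 2$
$q = 65$ ($q = 2 - -63 = 2 + 63 = 65$)
$\left(-117 + u{\left(11,10 \right)}\right) q = \left(-117 + 10\right) 65 = \left(-107\right) 65 = -6955$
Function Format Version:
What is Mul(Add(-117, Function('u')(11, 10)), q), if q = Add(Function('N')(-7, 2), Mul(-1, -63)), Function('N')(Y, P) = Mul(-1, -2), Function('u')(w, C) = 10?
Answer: -6955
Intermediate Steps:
Function('N')(Y, P) = 2
q = 65 (q = Add(2, Mul(-1, -63)) = Add(2, 63) = 65)
Mul(Add(-117, Function('u')(11, 10)), q) = Mul(Add(-117, 10), 65) = Mul(-107, 65) = -6955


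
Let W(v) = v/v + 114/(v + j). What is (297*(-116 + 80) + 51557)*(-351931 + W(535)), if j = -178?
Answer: -1711411161680/119 ≈ -1.4382e+10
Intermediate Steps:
W(v) = 1 + 114/(-178 + v) (W(v) = v/v + 114/(v - 178) = 1 + 114/(-178 + v))
(297*(-116 + 80) + 51557)*(-351931 + W(535)) = (297*(-116 + 80) + 51557)*(-351931 + (-64 + 535)/(-178 + 535)) = (297*(-36) + 51557)*(-351931 + 471/357) = (-10692 + 51557)*(-351931 + (1/357)*471) = 40865*(-351931 + 157/119) = 40865*(-41879632/119) = -1711411161680/119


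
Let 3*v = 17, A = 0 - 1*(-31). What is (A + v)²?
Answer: 12100/9 ≈ 1344.4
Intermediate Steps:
A = 31 (A = 0 + 31 = 31)
v = 17/3 (v = (⅓)*17 = 17/3 ≈ 5.6667)
(A + v)² = (31 + 17/3)² = (110/3)² = 12100/9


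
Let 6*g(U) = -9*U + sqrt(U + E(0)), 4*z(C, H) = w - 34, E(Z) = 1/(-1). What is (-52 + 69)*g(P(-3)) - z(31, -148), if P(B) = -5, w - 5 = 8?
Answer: 531/4 + 17*I*sqrt(6)/6 ≈ 132.75 + 6.9402*I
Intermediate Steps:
w = 13 (w = 5 + 8 = 13)
E(Z) = -1
z(C, H) = -21/4 (z(C, H) = (13 - 34)/4 = (1/4)*(-21) = -21/4)
g(U) = -3*U/2 + sqrt(-1 + U)/6 (g(U) = (-9*U + sqrt(U - 1))/6 = (-9*U + sqrt(-1 + U))/6 = (sqrt(-1 + U) - 9*U)/6 = -3*U/2 + sqrt(-1 + U)/6)
(-52 + 69)*g(P(-3)) - z(31, -148) = (-52 + 69)*(-3/2*(-5) + sqrt(-1 - 5)/6) - 1*(-21/4) = 17*(15/2 + sqrt(-6)/6) + 21/4 = 17*(15/2 + (I*sqrt(6))/6) + 21/4 = 17*(15/2 + I*sqrt(6)/6) + 21/4 = (255/2 + 17*I*sqrt(6)/6) + 21/4 = 531/4 + 17*I*sqrt(6)/6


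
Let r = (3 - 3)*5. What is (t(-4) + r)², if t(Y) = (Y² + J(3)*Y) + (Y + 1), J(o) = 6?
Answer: 121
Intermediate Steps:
r = 0 (r = 0*5 = 0)
t(Y) = 1 + Y² + 7*Y (t(Y) = (Y² + 6*Y) + (Y + 1) = (Y² + 6*Y) + (1 + Y) = 1 + Y² + 7*Y)
(t(-4) + r)² = ((1 + (-4)² + 7*(-4)) + 0)² = ((1 + 16 - 28) + 0)² = (-11 + 0)² = (-11)² = 121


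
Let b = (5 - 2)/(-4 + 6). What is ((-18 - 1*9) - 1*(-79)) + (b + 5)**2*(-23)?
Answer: -3679/4 ≈ -919.75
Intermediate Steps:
b = 3/2 ≈ 1.5000
((-18 - 1*9) - 1*(-79)) + (b + 5)**2*(-23) = ((-18 - 1*9) - 1*(-79)) + (3/2 + 5)**2*(-23) = ((-18 - 9) + 79) + (13/2)**2*(-23) = (-27 + 79) + (169/4)*(-23) = 52 - 3887/4 = -3679/4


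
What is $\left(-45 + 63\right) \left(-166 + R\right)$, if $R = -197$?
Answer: $-6534$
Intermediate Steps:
$\left(-45 + 63\right) \left(-166 + R\right) = \left(-45 + 63\right) \left(-166 - 197\right) = 18 \left(-363\right) = -6534$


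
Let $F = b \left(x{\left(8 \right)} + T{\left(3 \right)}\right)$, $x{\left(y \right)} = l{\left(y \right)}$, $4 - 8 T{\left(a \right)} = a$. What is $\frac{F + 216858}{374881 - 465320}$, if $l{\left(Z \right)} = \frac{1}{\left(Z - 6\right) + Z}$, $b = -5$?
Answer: $- \frac{1734855}{723512} \approx -2.3978$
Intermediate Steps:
$l{\left(Z \right)} = \frac{1}{-6 + 2 Z}$ ($l{\left(Z \right)} = \frac{1}{\left(Z - 6\right) + Z} = \frac{1}{\left(-6 + Z\right) + Z} = \frac{1}{-6 + 2 Z}$)
$T{\left(a \right)} = \frac{1}{2} - \frac{a}{8}$
$x{\left(y \right)} = \frac{1}{2 \left(-3 + y\right)}$
$F = - \frac{9}{8}$ ($F = - 5 \left(\frac{1}{2 \left(-3 + 8\right)} + \left(\frac{1}{2} - \frac{3}{8}\right)\right) = - 5 \left(\frac{1}{2 \cdot 5} + \left(\frac{1}{2} - \frac{3}{8}\right)\right) = - 5 \left(\frac{1}{2} \cdot \frac{1}{5} + \frac{1}{8}\right) = - 5 \left(\frac{1}{10} + \frac{1}{8}\right) = \left(-5\right) \frac{9}{40} = - \frac{9}{8} \approx -1.125$)
$\frac{F + 216858}{374881 - 465320} = \frac{- \frac{9}{8} + 216858}{374881 - 465320} = \frac{1734855}{8 \left(-90439\right)} = \frac{1734855}{8} \left(- \frac{1}{90439}\right) = - \frac{1734855}{723512}$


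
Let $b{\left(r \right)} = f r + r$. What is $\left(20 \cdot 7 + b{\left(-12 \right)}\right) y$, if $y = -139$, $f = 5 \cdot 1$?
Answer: $-9452$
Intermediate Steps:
$f = 5$
$b{\left(r \right)} = 6 r$ ($b{\left(r \right)} = 5 r + r = 6 r$)
$\left(20 \cdot 7 + b{\left(-12 \right)}\right) y = \left(20 \cdot 7 + 6 \left(-12\right)\right) \left(-139\right) = \left(140 - 72\right) \left(-139\right) = 68 \left(-139\right) = -9452$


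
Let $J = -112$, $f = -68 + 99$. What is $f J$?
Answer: $-3472$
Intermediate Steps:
$f = 31$
$f J = 31 \left(-112\right) = -3472$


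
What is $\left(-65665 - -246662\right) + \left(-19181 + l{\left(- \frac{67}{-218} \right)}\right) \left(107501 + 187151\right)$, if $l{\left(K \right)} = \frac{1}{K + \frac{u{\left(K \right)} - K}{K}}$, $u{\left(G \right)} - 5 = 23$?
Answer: $- \frac{7463163800266213}{1320555} \approx -5.6515 \cdot 10^{9}$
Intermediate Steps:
$u{\left(G \right)} = 28$ ($u{\left(G \right)} = 5 + 23 = 28$)
$l{\left(K \right)} = \frac{1}{K + \frac{28 - K}{K}}$
$\left(-65665 - -246662\right) + \left(-19181 + l{\left(- \frac{67}{-218} \right)}\right) \left(107501 + 187151\right) = \left(-65665 - -246662\right) + \left(-19181 + \frac{\left(-67\right) \frac{1}{-218}}{28 + \left(- \frac{67}{-218}\right)^{2} - - \frac{67}{-218}}\right) \left(107501 + 187151\right) = \left(-65665 + 246662\right) + \left(-19181 + \frac{\left(-67\right) \left(- \frac{1}{218}\right)}{28 + \left(\left(-67\right) \left(- \frac{1}{218}\right)\right)^{2} - \left(-67\right) \left(- \frac{1}{218}\right)}\right) 294652 = 180997 + \left(-19181 + \frac{67}{218 \left(28 + \left(\frac{67}{218}\right)^{2} - \frac{67}{218}\right)}\right) 294652 = 180997 + \left(-19181 + \frac{67}{218 \left(28 + \frac{4489}{47524} - \frac{67}{218}\right)}\right) 294652 = 180997 + \left(-19181 + \frac{67}{218 \cdot \frac{1320555}{47524}}\right) 294652 = 180997 + \left(-19181 + \frac{67}{218} \cdot \frac{47524}{1320555}\right) 294652 = 180997 + \left(-19181 + \frac{14606}{1320555}\right) 294652 = 180997 - \frac{7463402816759548}{1320555} = - \frac{7463163800266213}{1320555}$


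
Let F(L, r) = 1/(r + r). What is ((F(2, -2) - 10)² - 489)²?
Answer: 37736449/256 ≈ 1.4741e+5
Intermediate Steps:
F(L, r) = 1/(2*r)
((F(2, -2) - 10)² - 489)² = (((½)/(-2) - 10)² - 489)² = (((½)*(-½) - 10)² - 489)² = ((-¼ - 10)² - 489)² = ((-41/4)² - 489)² = (1681/16 - 489)² = (-6143/16)² = 37736449/256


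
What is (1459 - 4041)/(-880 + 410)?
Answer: 1291/235 ≈ 5.4936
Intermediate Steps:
(1459 - 4041)/(-880 + 410) = -2582/(-470) = -2582*(-1/470) = 1291/235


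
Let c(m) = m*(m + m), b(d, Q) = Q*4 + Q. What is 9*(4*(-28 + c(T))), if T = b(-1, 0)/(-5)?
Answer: -1008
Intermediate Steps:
b(d, Q) = 5*Q (b(d, Q) = 4*Q + Q = 5*Q)
T = 0 (T = (5*0)/(-5) = 0*(-⅕) = 0)
c(m) = 2*m² (c(m) = m*(2*m) = 2*m²)
9*(4*(-28 + c(T))) = 9*(4*(-28 + 2*0²)) = 9*(4*(-28 + 2*0)) = 9*(4*(-28 + 0)) = 9*(4*(-28)) = 9*(-112) = -1008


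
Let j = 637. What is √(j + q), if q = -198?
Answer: √439 ≈ 20.952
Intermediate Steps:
√(j + q) = √(637 - 198) = √439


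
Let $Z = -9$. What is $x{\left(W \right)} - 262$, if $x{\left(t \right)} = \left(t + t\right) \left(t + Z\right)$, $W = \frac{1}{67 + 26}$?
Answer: $- \frac{2267710}{8649} \approx -262.19$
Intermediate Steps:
$W = \frac{1}{93} \approx 0.010753$
$x{\left(t \right)} = 2 t \left(-9 + t\right)$ ($x{\left(t \right)} = \left(t + t\right) \left(t - 9\right) = 2 t \left(-9 + t\right)$)
$x{\left(W \right)} - 262 = 2 \cdot \frac{1}{93} \left(-9 + \frac{1}{93}\right) - 262 = 2 \cdot \frac{1}{93} \left(- \frac{836}{93}\right) - 262 = - \frac{1672}{8649} - 262 = - \frac{2267710}{8649}$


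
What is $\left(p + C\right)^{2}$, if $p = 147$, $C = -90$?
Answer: $3249$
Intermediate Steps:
$\left(p + C\right)^{2} = \left(147 - 90\right)^{2} = 57^{2} = 3249$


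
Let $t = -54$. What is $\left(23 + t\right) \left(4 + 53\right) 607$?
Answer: $-1072569$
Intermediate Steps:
$\left(23 + t\right) \left(4 + 53\right) 607 = \left(23 - 54\right) \left(4 + 53\right) 607 = \left(-31\right) 57 \cdot 607 = \left(-1767\right) 607 = -1072569$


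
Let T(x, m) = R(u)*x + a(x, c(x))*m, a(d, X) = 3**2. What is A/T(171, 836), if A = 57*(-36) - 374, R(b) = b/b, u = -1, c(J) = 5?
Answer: -2426/7695 ≈ -0.31527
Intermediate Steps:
a(d, X) = 9
R(b) = 1
T(x, m) = x + 9*m (T(x, m) = 1*x + 9*m = x + 9*m)
A = -2426 (A = -2052 - 374 = -2426)
A/T(171, 836) = -2426/(171 + 9*836) = -2426/(171 + 7524) = -2426/7695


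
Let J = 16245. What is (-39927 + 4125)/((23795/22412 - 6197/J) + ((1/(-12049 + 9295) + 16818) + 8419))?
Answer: -1994339304935640/1405857129139993 ≈ -1.4186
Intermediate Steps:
(-39927 + 4125)/((23795/22412 - 6197/J) + ((1/(-12049 + 9295) + 16818) + 8419)) = (-39927 + 4125)/((23795/22412 - 6197/16245) + ((1/(-12049 + 9295) + 16818) + 8419)) = -35802/((23795*(1/22412) - 6197*1/16245) + ((1/(-2754) + 16818) + 8419)) = -35802/((23795/22412 - 6197/16245) + ((-1/2754 + 16818) + 8419)) = -35802/(247662611/364082940 + (46316771/2754 + 8419)) = -35802/(247662611/364082940 + 69502697/2754) = -35802/1405857129139993/55704689820 = -35802*55704689820/1405857129139993 = -1994339304935640/1405857129139993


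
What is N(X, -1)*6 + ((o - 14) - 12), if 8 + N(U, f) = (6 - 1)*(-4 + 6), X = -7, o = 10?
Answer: -4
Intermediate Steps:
N(U, f) = 2 (N(U, f) = -8 + (6 - 1)*(-4 + 6) = -8 + 5*2 = -8 + 10 = 2)
N(X, -1)*6 + ((o - 14) - 12) = 2*6 + ((10 - 14) - 12) = 12 + (-4 - 12) = 12 - 16 = -4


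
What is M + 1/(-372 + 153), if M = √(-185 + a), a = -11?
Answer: -1/219 + 14*I ≈ -0.0045662 + 14.0*I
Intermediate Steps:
M = 14*I (M = √(-185 - 11) = √(-196) = 14*I ≈ 14.0*I)
M + 1/(-372 + 153) = 14*I + 1/(-372 + 153) = 14*I + 1/(-219) = 14*I - 1/219 = -1/219 + 14*I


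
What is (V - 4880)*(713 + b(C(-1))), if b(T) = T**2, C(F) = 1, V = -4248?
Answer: -6517392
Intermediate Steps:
(V - 4880)*(713 + b(C(-1))) = (-4248 - 4880)*(713 + 1**2) = -9128*(713 + 1) = -9128*714 = -6517392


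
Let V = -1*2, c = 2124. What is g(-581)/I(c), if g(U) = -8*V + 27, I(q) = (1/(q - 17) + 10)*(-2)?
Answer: -90601/42142 ≈ -2.1499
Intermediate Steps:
V = -2
I(q) = -20 - 2/(-17 + q) (I(q) = (1/(-17 + q) + 10)*(-2) = (10 + 1/(-17 + q))*(-2) = -20 - 2/(-17 + q))
g(U) = 43 (g(U) = -8*(-2) + 27 = 16 + 27 = 43)
g(-581)/I(c) = 43/((2*(169 - 10*2124)/(-17 + 2124))) = 43/((2*(169 - 21240)/2107)) = 43/((2*(1/2107)*(-21071))) = 43/(-42142/2107) = 43*(-2107/42142) = -90601/42142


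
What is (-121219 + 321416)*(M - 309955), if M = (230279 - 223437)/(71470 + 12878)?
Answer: -237907540130323/3834 ≈ -6.2052e+10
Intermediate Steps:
M = 311/3834 (M = 6842/84348 = 6842*(1/84348) = 311/3834 ≈ 0.081116)
(-121219 + 321416)*(M - 309955) = (-121219 + 321416)*(311/3834 - 309955) = 200197*(-1188367159/3834) = -237907540130323/3834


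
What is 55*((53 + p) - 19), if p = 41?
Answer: 4125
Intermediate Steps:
55*((53 + p) - 19) = 55*((53 + 41) - 19) = 55*(94 - 19) = 55*75 = 4125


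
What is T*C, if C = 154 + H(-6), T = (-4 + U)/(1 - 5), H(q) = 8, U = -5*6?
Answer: 1377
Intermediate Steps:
U = -30
T = 17/2 (T = (-4 - 30)/(1 - 5) = -34/(-4) = -34*(-¼) = 17/2 ≈ 8.5000)
C = 162 (C = 154 + 8 = 162)
T*C = (17/2)*162 = 1377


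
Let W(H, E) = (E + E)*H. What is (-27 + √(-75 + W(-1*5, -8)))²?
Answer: (27 - √5)² ≈ 613.25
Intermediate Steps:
W(H, E) = 2*E*H (W(H, E) = (2*E)*H = 2*E*H)
(-27 + √(-75 + W(-1*5, -8)))² = (-27 + √(-75 + 2*(-8)*(-1*5)))² = (-27 + √(-75 + 2*(-8)*(-5)))² = (-27 + √(-75 + 80))² = (-27 + √5)²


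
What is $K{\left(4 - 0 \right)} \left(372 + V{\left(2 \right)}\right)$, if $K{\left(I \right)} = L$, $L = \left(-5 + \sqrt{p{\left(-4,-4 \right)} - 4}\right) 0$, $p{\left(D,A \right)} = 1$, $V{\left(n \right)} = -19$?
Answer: $0$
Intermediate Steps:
$L = 0$ ($L = \left(-5 + \sqrt{1 - 4}\right) 0 = \left(-5 + \sqrt{-3}\right) 0 = \left(-5 + i \sqrt{3}\right) 0 = 0$)
$K{\left(I \right)} = 0$
$K{\left(4 - 0 \right)} \left(372 + V{\left(2 \right)}\right) = 0 \left(372 - 19\right) = 0 \cdot 353 = 0$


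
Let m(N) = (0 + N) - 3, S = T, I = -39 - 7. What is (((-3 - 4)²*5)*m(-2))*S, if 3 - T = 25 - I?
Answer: 83300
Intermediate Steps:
I = -46
T = -68 (T = 3 - (25 - 1*(-46)) = 3 - (25 + 46) = 3 - 1*71 = 3 - 71 = -68)
S = -68
m(N) = -3 + N (m(N) = N - 3 = -3 + N)
(((-3 - 4)²*5)*m(-2))*S = (((-3 - 4)²*5)*(-3 - 2))*(-68) = (((-7)²*5)*(-5))*(-68) = ((49*5)*(-5))*(-68) = (245*(-5))*(-68) = -1225*(-68) = 83300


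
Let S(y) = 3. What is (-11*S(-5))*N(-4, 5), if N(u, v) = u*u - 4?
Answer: -396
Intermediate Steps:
N(u, v) = -4 + u² (N(u, v) = u² - 4 = -4 + u²)
(-11*S(-5))*N(-4, 5) = (-11*3)*(-4 + (-4)²) = -33*(-4 + 16) = -33*12 = -396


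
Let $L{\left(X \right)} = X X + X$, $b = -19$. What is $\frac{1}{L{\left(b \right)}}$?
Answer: $\frac{1}{342} \approx 0.002924$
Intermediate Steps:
$L{\left(X \right)} = X + X^{2}$ ($L{\left(X \right)} = X^{2} + X = X + X^{2}$)
$\frac{1}{L{\left(b \right)}} = \frac{1}{\left(-19\right) \left(1 - 19\right)} = \frac{1}{\left(-19\right) \left(-18\right)} = \frac{1}{342}$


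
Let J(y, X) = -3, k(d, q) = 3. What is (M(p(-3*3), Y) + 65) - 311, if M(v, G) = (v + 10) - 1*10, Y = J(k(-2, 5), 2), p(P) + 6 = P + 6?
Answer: -255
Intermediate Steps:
p(P) = P (p(P) = -6 + (P + 6) = -6 + (6 + P) = P)
Y = -3
M(v, G) = v (M(v, G) = (10 + v) - 10 = v)
(M(p(-3*3), Y) + 65) - 311 = (-3*3 + 65) - 311 = (-9 + 65) - 311 = 56 - 311 = -255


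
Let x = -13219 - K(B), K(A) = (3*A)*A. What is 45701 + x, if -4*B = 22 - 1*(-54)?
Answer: 31399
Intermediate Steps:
B = -19 (B = -(22 - 1*(-54))/4 = -(22 + 54)/4 = -1/4*76 = -19)
K(A) = 3*A**2
x = -14302 (x = -13219 - 3*(-19)**2 = -13219 - 3*361 = -13219 - 1*1083 = -13219 - 1083 = -14302)
45701 + x = 45701 - 14302 = 31399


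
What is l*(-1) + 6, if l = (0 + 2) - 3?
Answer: 7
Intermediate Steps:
l = -1 (l = 2 - 3 = -1)
l*(-1) + 6 = -1*(-1) + 6 = 1 + 6 = 7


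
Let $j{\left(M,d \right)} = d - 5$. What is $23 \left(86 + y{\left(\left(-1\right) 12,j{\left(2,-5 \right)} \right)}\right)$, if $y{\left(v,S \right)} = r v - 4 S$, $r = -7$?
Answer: $4830$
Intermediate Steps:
$j{\left(M,d \right)} = -5 + d$
$y{\left(v,S \right)} = - 7 v - 4 S$
$23 \left(86 + y{\left(\left(-1\right) 12,j{\left(2,-5 \right)} \right)}\right) = 23 \left(86 - \left(4 \left(-5 - 5\right) + 7 \left(-1\right) 12\right)\right) = 23 \left(86 - -124\right) = 23 \left(86 + \left(84 + 40\right)\right) = 23 \left(86 + 124\right) = 23 \cdot 210 = 4830$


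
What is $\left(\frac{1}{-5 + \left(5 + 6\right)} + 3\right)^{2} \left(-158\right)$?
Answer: $- \frac{28519}{18} \approx -1584.4$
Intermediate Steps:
$\left(\frac{1}{-5 + \left(5 + 6\right)} + 3\right)^{2} \left(-158\right) = \left(\frac{1}{-5 + 11} + 3\right)^{2} \left(-158\right) = \left(\frac{1}{6} + 3\right)^{2} \left(-158\right) = \left(\frac{19}{6}\right)^{2} \left(-158\right) = \frac{361}{36} \left(-158\right) = - \frac{28519}{18}$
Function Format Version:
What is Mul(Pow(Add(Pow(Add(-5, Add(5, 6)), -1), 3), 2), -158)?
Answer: Rational(-28519, 18) ≈ -1584.4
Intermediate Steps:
Mul(Pow(Add(Pow(Add(-5, Add(5, 6)), -1), 3), 2), -158) = Mul(Pow(Add(Pow(Add(-5, 11), -1), 3), 2), -158) = Mul(Pow(Add(Pow(6, -1), 3), 2), -158) = Mul(Pow(Add(Rational(1, 6), 3), 2), -158) = Mul(Pow(Rational(19, 6), 2), -158) = Mul(Rational(361, 36), -158) = Rational(-28519, 18)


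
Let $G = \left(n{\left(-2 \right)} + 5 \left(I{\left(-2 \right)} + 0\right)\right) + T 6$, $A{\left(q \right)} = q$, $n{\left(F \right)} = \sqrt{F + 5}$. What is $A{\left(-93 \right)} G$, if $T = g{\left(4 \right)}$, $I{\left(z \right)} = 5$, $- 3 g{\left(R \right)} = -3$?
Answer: $-2883 - 93 \sqrt{3} \approx -3044.1$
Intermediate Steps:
$g{\left(R \right)} = 1$ ($g{\left(R \right)} = \left(- \frac{1}{3}\right) \left(-3\right) = 1$)
$n{\left(F \right)} = \sqrt{5 + F}$
$T = 1$
$G = 31 + \sqrt{3}$ ($G = \left(\sqrt{5 - 2} + 5 \left(5 + 0\right)\right) + 1 \cdot 6 = \left(\sqrt{3} + 5 \cdot 5\right) + 6 = \left(\sqrt{3} + 25\right) + 6 = \left(25 + \sqrt{3}\right) + 6 = 31 + \sqrt{3} \approx 32.732$)
$A{\left(-93 \right)} G = - 93 \left(31 + \sqrt{3}\right) = -2883 - 93 \sqrt{3}$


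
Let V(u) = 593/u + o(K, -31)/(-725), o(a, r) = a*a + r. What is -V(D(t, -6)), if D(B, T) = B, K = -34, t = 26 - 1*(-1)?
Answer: -15982/783 ≈ -20.411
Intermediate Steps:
t = 27 (t = 26 + 1 = 27)
o(a, r) = r + a**2 (o(a, r) = a**2 + r = r + a**2)
V(u) = -45/29 + 593/u (V(u) = 593/u + (-31 + (-34)**2)/(-725) = 593/u + (-31 + 1156)*(-1/725) = 593/u + 1125*(-1/725) = 593/u - 45/29 = -45/29 + 593/u)
-V(D(t, -6)) = -(-45/29 + 593/27) = -1*15982/783 = -15982/783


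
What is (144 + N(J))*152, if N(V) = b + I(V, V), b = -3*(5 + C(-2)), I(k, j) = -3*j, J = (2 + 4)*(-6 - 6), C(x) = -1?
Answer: 52896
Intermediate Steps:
J = -72 (J = 6*(-12) = -72)
b = -12 (b = -3*(5 - 1) = -3*4 = -12)
N(V) = -12 - 3*V
(144 + N(J))*152 = (144 + (-12 - 3*(-72)))*152 = (144 + (-12 + 216))*152 = (144 + 204)*152 = 348*152 = 52896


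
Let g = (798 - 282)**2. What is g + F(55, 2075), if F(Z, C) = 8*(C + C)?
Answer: 299456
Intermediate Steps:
F(Z, C) = 16*C (F(Z, C) = 8*(2*C) = 16*C)
g = 266256 (g = 516**2 = 266256)
g + F(55, 2075) = 266256 + 16*2075 = 266256 + 33200 = 299456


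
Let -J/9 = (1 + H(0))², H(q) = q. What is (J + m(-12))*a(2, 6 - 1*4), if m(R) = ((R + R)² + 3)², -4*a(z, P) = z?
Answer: -167616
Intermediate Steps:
a(z, P) = -z/4
m(R) = (3 + 4*R²)² (m(R) = ((2*R)² + 3)² = (4*R² + 3)² = (3 + 4*R²)²)
J = -9 (J = -9*(1 + 0)² = -9*1² = -9*1 = -9)
(J + m(-12))*a(2, 6 - 1*4) = (-9 + (3 + 4*(-12)²)²)*(-¼*2) = (-9 + (3 + 4*144)²)*(-½) = (-9 + (3 + 576)²)*(-½) = (-9 + 579²)*(-½) = (-9 + 335241)*(-½) = 335232*(-½) = -167616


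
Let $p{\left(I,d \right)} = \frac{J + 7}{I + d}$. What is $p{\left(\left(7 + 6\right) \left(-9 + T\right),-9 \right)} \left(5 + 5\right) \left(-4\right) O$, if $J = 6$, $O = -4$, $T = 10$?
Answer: $520$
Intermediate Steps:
$p{\left(I,d \right)} = \frac{13}{I + d}$ ($p{\left(I,d \right)} = \frac{6 + 7}{I + d} = \frac{13}{I + d}$)
$p{\left(\left(7 + 6\right) \left(-9 + T\right),-9 \right)} \left(5 + 5\right) \left(-4\right) O = \frac{13}{\left(7 + 6\right) \left(-9 + 10\right) - 9} \left(5 + 5\right) \left(-4\right) \left(-4\right) = \frac{13}{13 \cdot 1 - 9} \cdot 10 \left(-4\right) \left(-4\right) = \frac{13}{13 - 9} \left(\left(-40\right) \left(-4\right)\right) = \frac{13}{4} \cdot 160 = 520$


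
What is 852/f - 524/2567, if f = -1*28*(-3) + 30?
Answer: 354558/48773 ≈ 7.2696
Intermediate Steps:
f = 114 (f = -28*(-3) + 30 = 84 + 30 = 114)
852/f - 524/2567 = 852/114 - 524/2567 = 852*(1/114) - 524*1/2567 = 142/19 - 524/2567 = 354558/48773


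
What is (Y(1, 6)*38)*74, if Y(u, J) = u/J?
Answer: 1406/3 ≈ 468.67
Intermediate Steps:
(Y(1, 6)*38)*74 = ((1/6)*38)*74 = ((1*(⅙))*38)*74 = ((⅙)*38)*74 = (19/3)*74 = 1406/3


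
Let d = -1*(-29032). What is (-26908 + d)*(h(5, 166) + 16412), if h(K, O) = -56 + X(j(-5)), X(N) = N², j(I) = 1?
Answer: 34742268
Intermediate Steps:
d = 29032
h(K, O) = -55 (h(K, O) = -56 + 1² = -56 + 1 = -55)
(-26908 + d)*(h(5, 166) + 16412) = (-26908 + 29032)*(-55 + 16412) = 2124*16357 = 34742268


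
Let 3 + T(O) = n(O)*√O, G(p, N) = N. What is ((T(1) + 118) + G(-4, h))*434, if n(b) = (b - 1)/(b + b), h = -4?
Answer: 48174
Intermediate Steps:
n(b) = (-1 + b)/(2*b) (n(b) = (-1 + b)/((2*b)) = (-1 + b)*(1/(2*b)) = (-1 + b)/(2*b))
T(O) = -3 + (-1 + O)/(2*√O) (T(O) = -3 + ((-1 + O)/(2*O))*√O = -3 + (-1 + O)/(2*√O))
((T(1) + 118) + G(-4, h))*434 = (((-1 + 1 - 6*√1)/(2*√1) + 118) - 4)*434 = (((½)*1*(-1 + 1 - 6*1) + 118) - 4)*434 = (((½)*1*(-1 + 1 - 6) + 118) - 4)*434 = (((½)*1*(-6) + 118) - 4)*434 = ((-3 + 118) - 4)*434 = (115 - 4)*434 = 111*434 = 48174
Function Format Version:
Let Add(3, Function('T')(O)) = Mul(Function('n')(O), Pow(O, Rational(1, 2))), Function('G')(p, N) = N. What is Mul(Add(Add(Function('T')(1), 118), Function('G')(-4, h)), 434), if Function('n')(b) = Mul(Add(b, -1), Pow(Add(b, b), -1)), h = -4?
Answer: 48174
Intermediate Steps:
Function('n')(b) = Mul(Rational(1, 2), Pow(b, -1), Add(-1, b)) (Function('n')(b) = Mul(Add(-1, b), Pow(Mul(2, b), -1)) = Mul(Add(-1, b), Mul(Rational(1, 2), Pow(b, -1))) = Mul(Rational(1, 2), Pow(b, -1), Add(-1, b)))
Function('T')(O) = Add(-3, Mul(Rational(1, 2), Pow(O, Rational(-1, 2)), Add(-1, O))) (Function('T')(O) = Add(-3, Mul(Mul(Rational(1, 2), Pow(O, -1), Add(-1, O)), Pow(O, Rational(1, 2)))) = Add(-3, Mul(Rational(1, 2), Pow(O, Rational(-1, 2)), Add(-1, O))))
Mul(Add(Add(Function('T')(1), 118), Function('G')(-4, h)), 434) = Mul(Add(Add(Mul(Rational(1, 2), Pow(1, Rational(-1, 2)), Add(-1, 1, Mul(-6, Pow(1, Rational(1, 2))))), 118), -4), 434) = Mul(Add(Add(Mul(Rational(1, 2), 1, Add(-1, 1, Mul(-6, 1))), 118), -4), 434) = Mul(Add(Add(Mul(Rational(1, 2), 1, Add(-1, 1, -6)), 118), -4), 434) = Mul(Add(Add(Mul(Rational(1, 2), 1, -6), 118), -4), 434) = Mul(Add(Add(-3, 118), -4), 434) = Mul(Add(115, -4), 434) = Mul(111, 434) = 48174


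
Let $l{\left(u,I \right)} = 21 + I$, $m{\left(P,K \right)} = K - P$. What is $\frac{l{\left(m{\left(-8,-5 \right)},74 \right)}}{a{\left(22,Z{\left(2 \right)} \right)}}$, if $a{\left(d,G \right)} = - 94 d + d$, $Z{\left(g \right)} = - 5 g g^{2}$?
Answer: $- \frac{95}{2046} \approx -0.046432$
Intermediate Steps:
$Z{\left(g \right)} = - 5 g^{3}$
$a{\left(d,G \right)} = - 93 d$
$\frac{l{\left(m{\left(-8,-5 \right)},74 \right)}}{a{\left(22,Z{\left(2 \right)} \right)}} = \frac{21 + 74}{\left(-93\right) 22} = \frac{95}{-2046} = 95 \left(- \frac{1}{2046}\right) = - \frac{95}{2046}$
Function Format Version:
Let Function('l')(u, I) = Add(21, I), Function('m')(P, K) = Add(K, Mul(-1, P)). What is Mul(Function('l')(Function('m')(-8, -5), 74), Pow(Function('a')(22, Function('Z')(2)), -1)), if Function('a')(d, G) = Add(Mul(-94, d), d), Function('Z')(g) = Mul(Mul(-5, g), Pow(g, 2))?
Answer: Rational(-95, 2046) ≈ -0.046432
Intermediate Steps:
Function('Z')(g) = Mul(-5, Pow(g, 3))
Function('a')(d, G) = Mul(-93, d)
Mul(Function('l')(Function('m')(-8, -5), 74), Pow(Function('a')(22, Function('Z')(2)), -1)) = Mul(Add(21, 74), Pow(Mul(-93, 22), -1)) = Mul(95, Pow(-2046, -1)) = Mul(95, Rational(-1, 2046)) = Rational(-95, 2046)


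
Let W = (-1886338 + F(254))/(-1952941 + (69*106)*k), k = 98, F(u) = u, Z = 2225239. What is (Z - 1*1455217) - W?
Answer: 951875439634/1236169 ≈ 7.7002e+5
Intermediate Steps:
W = 1886084/1236169 (W = (-1886338 + 254)/(-1952941 + (69*106)*98) = -1886084/(-1952941 + 7314*98) = -1886084/(-1952941 + 716772) = -1886084/(-1236169) = -1886084*(-1/1236169) = 1886084/1236169 ≈ 1.5257)
(Z - 1*1455217) - W = (2225239 - 1*1455217) - 1*1886084/1236169 = (2225239 - 1455217) - 1886084/1236169 = 770022 - 1886084/1236169 = 951875439634/1236169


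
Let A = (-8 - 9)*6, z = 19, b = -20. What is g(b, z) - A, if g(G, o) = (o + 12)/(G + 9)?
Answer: 1091/11 ≈ 99.182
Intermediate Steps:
g(G, o) = (12 + o)/(9 + G)
A = -102 (A = -17*6 = -102)
g(b, z) - A = (12 + 19)/(9 - 20) - 1*(-102) = 31/(-11) + 102 = -1/11*31 + 102 = -31/11 + 102 = 1091/11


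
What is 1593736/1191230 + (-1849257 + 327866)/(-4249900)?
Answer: 858554522733/506260837700 ≈ 1.6959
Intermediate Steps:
1593736/1191230 + (-1849257 + 327866)/(-4249900) = 1593736*(1/1191230) - 1521391*(-1/4249900) = 796868/595615 + 1521391/4249900 = 858554522733/506260837700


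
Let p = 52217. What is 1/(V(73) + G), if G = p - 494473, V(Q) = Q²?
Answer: -1/436927 ≈ -2.2887e-6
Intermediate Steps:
G = -442256 (G = 52217 - 494473 = -442256)
1/(V(73) + G) = 1/(73² - 442256) = 1/(5329 - 442256) = 1/(-436927) = -1/436927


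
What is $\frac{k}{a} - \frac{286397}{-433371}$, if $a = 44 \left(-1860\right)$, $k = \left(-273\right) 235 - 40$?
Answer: $\frac{1139088485}{788157392} \approx 1.4453$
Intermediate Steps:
$k = -64195$ ($k = -64155 - 40 = -64195$)
$a = -81840$
$\frac{k}{a} - \frac{286397}{-433371} = - \frac{64195}{-81840} - \frac{286397}{-433371} = \left(-64195\right) \left(- \frac{1}{81840}\right) - - \frac{286397}{433371} = \frac{12839}{16368} + \frac{286397}{433371} = \frac{1139088485}{788157392}$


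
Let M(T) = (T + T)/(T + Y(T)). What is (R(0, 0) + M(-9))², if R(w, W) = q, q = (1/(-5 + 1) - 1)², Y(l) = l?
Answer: 1681/256 ≈ 6.5664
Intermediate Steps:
q = 25/16 (q = (1/(-4) - 1)² = (-¼ - 1)² = (-5/4)² = 25/16 ≈ 1.5625)
R(w, W) = 25/16
M(T) = 1 (M(T) = (T + T)/(T + T) = (2*T)/((2*T)) = (2*T)*(1/(2*T)) = 1)
(R(0, 0) + M(-9))² = (25/16 + 1)² = (41/16)² = 1681/256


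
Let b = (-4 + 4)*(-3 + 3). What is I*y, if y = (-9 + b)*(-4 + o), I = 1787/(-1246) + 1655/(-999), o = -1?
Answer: -19236715/138306 ≈ -139.09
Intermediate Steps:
b = 0 (b = 0*0 = 0)
I = -3847343/1244754 (I = 1787*(-1/1246) + 1655*(-1/999) = -1787/1246 - 1655/999 = -3847343/1244754 ≈ -3.0908)
y = 45 (y = (-9 + 0)*(-4 - 1) = -9*(-5) = 45)
I*y = -3847343/1244754*45 = -19236715/138306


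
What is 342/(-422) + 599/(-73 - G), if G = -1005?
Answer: -32983/196652 ≈ -0.16772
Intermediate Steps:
342/(-422) + 599/(-73 - G) = 342/(-422) + 599/(-73 - 1*(-1005)) = 342*(-1/422) + 599/(-73 + 1005) = -171/211 + 599/932 = -32983/196652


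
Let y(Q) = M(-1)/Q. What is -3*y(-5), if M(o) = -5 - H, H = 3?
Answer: -24/5 ≈ -4.8000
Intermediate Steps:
M(o) = -8 (M(o) = -5 - 1*3 = -5 - 3 = -8)
y(Q) = -8/Q
-3*y(-5) = -(-24)/(-5) = -(-24)*(-1)/5 = -3*8/5 = -24/5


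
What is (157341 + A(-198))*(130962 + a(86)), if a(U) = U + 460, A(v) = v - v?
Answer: 20691600228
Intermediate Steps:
A(v) = 0
a(U) = 460 + U
(157341 + A(-198))*(130962 + a(86)) = (157341 + 0)*(130962 + (460 + 86)) = 157341*(130962 + 546) = 157341*131508 = 20691600228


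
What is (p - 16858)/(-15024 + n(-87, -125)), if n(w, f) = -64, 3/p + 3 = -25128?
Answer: 141219467/126392176 ≈ 1.1173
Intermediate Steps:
p = -1/8377 (p = 3/(-3 - 25128) = 3/(-25131) = 3*(-1/25131) = -1/8377 ≈ -0.00011937)
(p - 16858)/(-15024 + n(-87, -125)) = (-1/8377 - 16858)/(-15024 - 64) = -141219467/8377/(-15088) = -141219467/8377*(-1/15088) = 141219467/126392176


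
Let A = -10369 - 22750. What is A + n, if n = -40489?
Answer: -73608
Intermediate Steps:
A = -33119
A + n = -33119 - 40489 = -73608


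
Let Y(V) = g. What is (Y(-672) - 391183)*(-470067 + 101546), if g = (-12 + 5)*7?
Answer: 144177207872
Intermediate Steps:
g = -49 (g = -7*7 = -49)
Y(V) = -49
(Y(-672) - 391183)*(-470067 + 101546) = (-49 - 391183)*(-470067 + 101546) = -391232*(-368521) = 144177207872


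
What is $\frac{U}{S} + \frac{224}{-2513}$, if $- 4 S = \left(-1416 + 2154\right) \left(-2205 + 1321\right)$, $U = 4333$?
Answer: $- \frac{3663589}{58552182} \approx -0.06257$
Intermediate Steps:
$S = 163098$ ($S = - \frac{\left(-1416 + 2154\right) \left(-2205 + 1321\right)}{4} = - \frac{738 \left(-884\right)}{4} = \left(- \frac{1}{4}\right) \left(-652392\right) = 163098$)
$\frac{U}{S} + \frac{224}{-2513} = \frac{4333}{163098} + \frac{224}{-2513} = 4333 \cdot \frac{1}{163098} + 224 \left(- \frac{1}{2513}\right) = \frac{4333}{163098} - \frac{32}{359} = - \frac{3663589}{58552182}$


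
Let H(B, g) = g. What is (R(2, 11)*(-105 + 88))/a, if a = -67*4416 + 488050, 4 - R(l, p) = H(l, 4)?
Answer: 0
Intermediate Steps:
R(l, p) = 0 (R(l, p) = 4 - 1*4 = 4 - 4 = 0)
a = 192178 (a = -295872 + 488050 = 192178)
(R(2, 11)*(-105 + 88))/a = (0*(-105 + 88))/192178 = (0*(-17))*(1/192178) = 0*(1/192178) = 0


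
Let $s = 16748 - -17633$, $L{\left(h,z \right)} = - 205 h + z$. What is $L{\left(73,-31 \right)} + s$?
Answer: $19385$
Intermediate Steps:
$L{\left(h,z \right)} = z - 205 h$
$s = 34381$ ($s = 16748 + 17633 = 34381$)
$L{\left(73,-31 \right)} + s = \left(-31 - 14965\right) + 34381 = -14996 + 34381 = 19385$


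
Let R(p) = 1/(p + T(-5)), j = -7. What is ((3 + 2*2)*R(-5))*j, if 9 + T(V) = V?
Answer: 49/19 ≈ 2.5789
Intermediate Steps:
T(V) = -9 + V
R(p) = 1/(-14 + p) (R(p) = 1/(p + (-9 - 5)) = 1/(p - 14) = 1/(-14 + p))
((3 + 2*2)*R(-5))*j = ((3 + 2*2)/(-14 - 5))*(-7) = ((3 + 4)/(-19))*(-7) = (7*(-1/19))*(-7) = -7/19*(-7) = 49/19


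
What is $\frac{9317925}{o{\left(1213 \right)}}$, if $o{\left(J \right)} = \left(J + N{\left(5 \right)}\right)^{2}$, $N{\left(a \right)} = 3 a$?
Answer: $\frac{9317925}{1507984} \approx 6.1791$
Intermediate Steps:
$o{\left(J \right)} = \left(15 + J\right)^{2}$ ($o{\left(J \right)} = \left(J + 3 \cdot 5\right)^{2} = \left(J + 15\right)^{2} = \left(15 + J\right)^{2}$)
$\frac{9317925}{o{\left(1213 \right)}} = \frac{9317925}{\left(15 + 1213\right)^{2}} = \frac{9317925}{1228^{2}} = \frac{9317925}{1507984}$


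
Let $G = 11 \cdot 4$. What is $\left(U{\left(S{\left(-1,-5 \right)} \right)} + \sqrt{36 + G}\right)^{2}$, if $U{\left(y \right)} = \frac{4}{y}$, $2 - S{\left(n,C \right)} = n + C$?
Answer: $\frac{321}{4} + 4 \sqrt{5} \approx 89.194$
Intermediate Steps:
$S{\left(n,C \right)} = 2 - C - n$ ($S{\left(n,C \right)} = 2 - \left(n + C\right) = 2 - \left(C + n\right) = 2 - C - n$)
$G = 44$
$\left(U{\left(S{\left(-1,-5 \right)} \right)} + \sqrt{36 + G}\right)^{2} = \left(\frac{4}{2 - -5 - -1} + \sqrt{36 + 44}\right)^{2} = \left(\frac{4}{2 + 5 + 1} + \sqrt{80}\right)^{2} = \left(\frac{4}{8} + 4 \sqrt{5}\right)^{2} = \left(4 \cdot \frac{1}{8} + 4 \sqrt{5}\right)^{2} = \left(\frac{1}{2} + 4 \sqrt{5}\right)^{2}$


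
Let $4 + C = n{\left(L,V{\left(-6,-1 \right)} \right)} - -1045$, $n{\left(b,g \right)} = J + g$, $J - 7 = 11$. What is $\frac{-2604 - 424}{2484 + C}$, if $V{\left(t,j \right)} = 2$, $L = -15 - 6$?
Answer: $- \frac{3028}{3545} \approx -0.85416$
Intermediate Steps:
$L = -21$
$J = 18$ ($J = 7 + 11 = 18$)
$n{\left(b,g \right)} = 18 + g$
$C = 1061$ ($C = -4 + \left(\left(18 + 2\right) - -1045\right) = -4 + \left(20 + 1045\right) = -4 + 1065 = 1061$)
$\frac{-2604 - 424}{2484 + C} = \frac{-2604 - 424}{2484 + 1061} = - \frac{3028}{3545}$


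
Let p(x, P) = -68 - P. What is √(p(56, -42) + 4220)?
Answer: 3*√466 ≈ 64.761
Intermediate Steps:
√(p(56, -42) + 4220) = √((-68 - 1*(-42)) + 4220) = √((-68 + 42) + 4220) = √(-26 + 4220) = √4194 = 3*√466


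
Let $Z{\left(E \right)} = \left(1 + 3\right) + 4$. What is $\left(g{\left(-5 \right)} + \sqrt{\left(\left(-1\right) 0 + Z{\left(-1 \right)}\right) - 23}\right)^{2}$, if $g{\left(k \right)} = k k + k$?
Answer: $385 + 40 i \sqrt{15} \approx 385.0 + 154.92 i$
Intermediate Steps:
$Z{\left(E \right)} = 8$ ($Z{\left(E \right)} = 4 + 4 = 8$)
$g{\left(k \right)} = k + k^{2}$ ($g{\left(k \right)} = k^{2} + k = k + k^{2}$)
$\left(g{\left(-5 \right)} + \sqrt{\left(\left(-1\right) 0 + Z{\left(-1 \right)}\right) - 23}\right)^{2} = \left(- 5 \left(1 - 5\right) + \sqrt{\left(\left(-1\right) 0 + 8\right) - 23}\right)^{2} = \left(\left(-5\right) \left(-4\right) + \sqrt{\left(0 + 8\right) - 23}\right)^{2} = \left(20 + \sqrt{8 - 23}\right)^{2} = \left(20 + \sqrt{-15}\right)^{2} = \left(20 + i \sqrt{15}\right)^{2}$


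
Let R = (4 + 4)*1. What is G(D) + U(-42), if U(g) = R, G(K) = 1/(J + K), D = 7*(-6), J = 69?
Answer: 217/27 ≈ 8.0370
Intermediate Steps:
D = -42
R = 8 (R = 8*1 = 8)
G(K) = 1/(69 + K)
U(g) = 8
G(D) + U(-42) = 1/(69 - 42) + 8 = 1/27 + 8 = 217/27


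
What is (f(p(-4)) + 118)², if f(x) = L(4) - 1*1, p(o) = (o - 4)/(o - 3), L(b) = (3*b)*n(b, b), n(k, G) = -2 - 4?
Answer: 2025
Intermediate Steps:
n(k, G) = -6
L(b) = -18*b (L(b) = (3*b)*(-6) = -18*b)
p(o) = (-4 + o)/(-3 + o)
f(x) = -73 (f(x) = -18*4 - 1*1 = -72 - 1 = -73)
(f(p(-4)) + 118)² = (-73 + 118)² = 45² = 2025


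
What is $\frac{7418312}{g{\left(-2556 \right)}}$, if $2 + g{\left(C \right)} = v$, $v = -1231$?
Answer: $- \frac{7418312}{1233} \approx -6016.5$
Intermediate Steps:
$g{\left(C \right)} = -1233$ ($g{\left(C \right)} = -2 - 1231 = -1233$)
$\frac{7418312}{g{\left(-2556 \right)}} = \frac{7418312}{-1233} = 7418312 \left(- \frac{1}{1233}\right) = - \frac{7418312}{1233}$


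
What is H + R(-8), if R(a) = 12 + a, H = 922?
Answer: 926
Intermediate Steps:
H + R(-8) = 922 + (12 - 8) = 922 + 4 = 926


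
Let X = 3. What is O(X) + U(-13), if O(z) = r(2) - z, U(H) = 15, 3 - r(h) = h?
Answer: 13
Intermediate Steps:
r(h) = 3 - h
O(z) = 1 - z (O(z) = (3 - 1*2) - z = (3 - 2) - z = 1 - z)
O(X) + U(-13) = (1 - 1*3) + 15 = (1 - 3) + 15 = -2 + 15 = 13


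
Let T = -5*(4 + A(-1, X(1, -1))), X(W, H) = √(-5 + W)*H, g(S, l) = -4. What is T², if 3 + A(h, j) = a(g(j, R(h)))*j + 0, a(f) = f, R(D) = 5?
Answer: -1575 + 400*I ≈ -1575.0 + 400.0*I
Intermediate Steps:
X(W, H) = H*√(-5 + W)
A(h, j) = -3 - 4*j (A(h, j) = -3 + (-4*j + 0) = -3 - 4*j)
T = -5 - 40*I (T = -5*(4 + (-3 - (-4)*√(-5 + 1))) = -5*(4 + (-3 - (-4)*√(-4))) = -5*(4 + (-3 - (-4)*2*I)) = -5*(4 + (-3 - (-8)*I)) = -5*(4 + (-3 + 8*I)) = -5*(1 + 8*I) = -5 - 40*I ≈ -5.0 - 40.0*I)
T² = (-5 - 40*I)²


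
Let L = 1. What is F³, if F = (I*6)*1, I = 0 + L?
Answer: 216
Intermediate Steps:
I = 1 (I = 0 + 1 = 1)
F = 6 (F = (1*6)*1 = 6*1 = 6)
F³ = 6³ = 216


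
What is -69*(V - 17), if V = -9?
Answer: 1794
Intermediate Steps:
-69*(V - 17) = -69*(-9 - 17) = -69*(-26) = 1794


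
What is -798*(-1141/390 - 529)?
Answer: 27590983/65 ≈ 4.2448e+5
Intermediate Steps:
-798*(-1141/390 - 529) = -798*(-207451/390) = 27590983/65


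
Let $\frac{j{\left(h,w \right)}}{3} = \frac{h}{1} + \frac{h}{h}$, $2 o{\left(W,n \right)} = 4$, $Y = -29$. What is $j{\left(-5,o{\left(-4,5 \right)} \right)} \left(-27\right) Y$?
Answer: $-9396$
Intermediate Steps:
$o{\left(W,n \right)} = 2$ ($o{\left(W,n \right)} = \frac{1}{2} \cdot 4 = 2$)
$j{\left(h,w \right)} = 3 + 3 h$ ($j{\left(h,w \right)} = 3 \left(\frac{h}{1} + \frac{h}{h}\right) = 3 \left(h 1 + 1\right) = 3 \left(h + 1\right) = 3 \left(1 + h\right) = 3 + 3 h$)
$j{\left(-5,o{\left(-4,5 \right)} \right)} \left(-27\right) Y = \left(3 + 3 \left(-5\right)\right) \left(-27\right) \left(-29\right) = \left(3 - 15\right) \left(-27\right) \left(-29\right) = \left(-12\right) \left(-27\right) \left(-29\right) = 324 \left(-29\right) = -9396$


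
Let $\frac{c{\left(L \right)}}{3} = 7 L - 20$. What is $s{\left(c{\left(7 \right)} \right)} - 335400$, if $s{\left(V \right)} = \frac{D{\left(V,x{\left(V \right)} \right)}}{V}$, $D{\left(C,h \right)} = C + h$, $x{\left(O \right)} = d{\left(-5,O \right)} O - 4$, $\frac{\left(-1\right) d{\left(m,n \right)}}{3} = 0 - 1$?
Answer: $- \frac{29179456}{87} \approx -3.354 \cdot 10^{5}$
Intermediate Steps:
$d{\left(m,n \right)} = 3$ ($d{\left(m,n \right)} = - 3 \left(0 - 1\right) = \left(-3\right) \left(-1\right) = 3$)
$c{\left(L \right)} = -60 + 21 L$ ($c{\left(L \right)} = 3 \left(7 L - 20\right) = 3 \left(-20 + 7 L\right) = -60 + 21 L$)
$x{\left(O \right)} = -4 + 3 O$ ($x{\left(O \right)} = 3 O - 4 = -4 + 3 O$)
$s{\left(V \right)} = \frac{-4 + 4 V}{V}$ ($s{\left(V \right)} = \frac{V + \left(-4 + 3 V\right)}{V} = \frac{-4 + 4 V}{V}$)
$s{\left(c{\left(7 \right)} \right)} - 335400 = \left(4 - \frac{4}{-60 + 21 \cdot 7}\right) - 335400 = \left(4 - \frac{4}{-60 + 147}\right) - 335400 = \left(4 - \frac{4}{87}\right) - 335400 = \frac{344}{87} - 335400 = - \frac{29179456}{87}$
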